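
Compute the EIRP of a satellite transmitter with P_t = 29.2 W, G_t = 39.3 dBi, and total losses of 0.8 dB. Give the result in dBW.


Pt = 29.2 W = 14.6538 dBW
EIRP = Pt_dBW + Gt - losses = 14.6538 + 39.3 - 0.8 = 53.1538 dBW

53.1538 dBW


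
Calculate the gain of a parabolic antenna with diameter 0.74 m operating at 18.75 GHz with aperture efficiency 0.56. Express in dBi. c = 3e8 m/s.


lambda = c/f = 3e8 / 1.875e+10 = 0.0160 m
G = eta*(pi*D/lambda)^2 = 0.56*(pi*0.74/0.0160)^2
G = 11822.5524 (linear)
G = 10*log10(11822.5524) = 40.7271 dBi

40.7271 dBi


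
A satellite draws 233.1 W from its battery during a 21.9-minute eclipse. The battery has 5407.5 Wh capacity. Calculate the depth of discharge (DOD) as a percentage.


E_used = P * t / 60 = 233.1 * 21.9 / 60 = 85.0815 Wh
DOD = E_used / E_total * 100 = 85.0815 / 5407.5 * 100
DOD = 1.5734 %

1.5734 %


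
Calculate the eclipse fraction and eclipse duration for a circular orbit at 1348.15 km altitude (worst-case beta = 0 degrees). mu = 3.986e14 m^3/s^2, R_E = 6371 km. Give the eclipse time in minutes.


r = 7719.1500 km
T = 112.4901 min
Eclipse fraction = arcsin(R_E/r)/pi = arcsin(6371.0000/7719.1500)/pi
= arcsin(0.8253499)/pi = 0.3090221
Eclipse duration = 0.3090221 * 112.4901 = 34.7619 min

34.7619 minutes


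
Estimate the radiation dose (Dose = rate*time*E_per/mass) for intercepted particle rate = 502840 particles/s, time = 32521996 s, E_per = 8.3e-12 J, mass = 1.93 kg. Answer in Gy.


Total energy deposited = rate * time * E_per
  = 502840 * 32521996 * 8.3e-12 = 135.7329 J
Dose = E_total / mass = 135.7329 / 1.93
Dose = 70.3279 Gy

70.3279 Gy


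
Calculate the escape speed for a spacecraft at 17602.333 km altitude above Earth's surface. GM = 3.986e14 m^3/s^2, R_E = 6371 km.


r = 6371.0 + 17602.333 = 23973.3330 km = 2.3973333e+07 m
v_esc = sqrt(2*mu/r) = sqrt(2*3.986e14 / 2.3973333e+07)
v_esc = 5766.5948 m/s = 5.7666 km/s

5.7666 km/s


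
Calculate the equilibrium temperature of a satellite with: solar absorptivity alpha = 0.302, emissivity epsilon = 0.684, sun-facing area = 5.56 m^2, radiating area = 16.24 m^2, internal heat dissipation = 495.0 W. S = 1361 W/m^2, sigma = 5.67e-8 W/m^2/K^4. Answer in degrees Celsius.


Numerator = alpha*S*A_sun + Q_int = 0.302*1361*5.56 + 495.0 = 2780.2823 W
Denominator = eps*sigma*A_rad = 0.684*5.67e-8*16.24 = 6.2983267e-07 W/K^4
T^4 = 4.414319e+09 K^4
T = 257.7602 K = -15.3898 C

-15.3898 degrees Celsius


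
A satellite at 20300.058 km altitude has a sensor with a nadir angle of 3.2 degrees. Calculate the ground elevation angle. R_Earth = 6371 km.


r = R_E + alt = 26671.0580 km
Law of sines in the satellite / Earth-center / ground-point triangle:
  sin(nadir)/R_E = sin(90 + el)/r  =>  cos(el) = (r/R_E)*sin(nadir)
cos(el) = (26671.0580 / 6371.0000) * sin(3.2 deg) = 0.2336868
el = arccos(0.2336868) = 76.4858 deg
(Earth-central angle = 90 - nadir - el = 10.3142 deg)

76.4858 degrees


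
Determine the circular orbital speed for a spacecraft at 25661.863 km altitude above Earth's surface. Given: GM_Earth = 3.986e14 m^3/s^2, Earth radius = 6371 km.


r = R_E + alt = 6371.0 + 25661.863 = 32032.8630 km = 3.2032863e+07 m
v = sqrt(mu/r) = sqrt(3.986e14 / 3.2032863e+07) = 3527.5304 m/s = 3.5275 km/s

3.5275 km/s


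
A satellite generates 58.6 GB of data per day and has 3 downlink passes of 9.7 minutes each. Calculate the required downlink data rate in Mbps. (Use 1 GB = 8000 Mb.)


total contact time = 3 * 9.7 * 60 = 1746.0000 s
data = 58.6 GB = 468800.0000 Mb
rate = 468800.0000 / 1746.0000 = 268.4994 Mbps

268.4994 Mbps


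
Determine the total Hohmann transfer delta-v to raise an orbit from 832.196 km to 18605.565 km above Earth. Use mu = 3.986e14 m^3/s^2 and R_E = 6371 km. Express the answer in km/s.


r1 = 7203.1960 km = 7.203196e+06 m
r2 = 24976.5650 km = 2.4976565e+07 m
dv1 = sqrt(mu/r1)*(sqrt(2*r2/(r1+r2)) - 1) = 1829.3584 m/s
dv2 = sqrt(mu/r2)*(1 - sqrt(2*r1/(r1+r2))) = 1321.9311 m/s
total dv = |dv1| + |dv2| = 1829.3584 + 1321.9311 = 3151.2895 m/s = 3.1513 km/s

3.1513 km/s


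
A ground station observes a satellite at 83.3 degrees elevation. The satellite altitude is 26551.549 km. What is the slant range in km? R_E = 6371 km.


h = 26551.549 km, el = 83.3 deg
d = -R_E*sin(el) + sqrt((R_E*sin(el))^2 + 2*R_E*h + h^2)
d = -6371.0000*sin(1.4539) + sqrt((6371.0000*0.9931706)^2 + 2*6371.0000*26551.549 + 26551.549^2)
d = 26586.6667 km

26586.6667 km


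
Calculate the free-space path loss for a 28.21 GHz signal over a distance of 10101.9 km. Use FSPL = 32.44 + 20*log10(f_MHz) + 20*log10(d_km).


f = 28.21 GHz = 28210.0000 MHz
d = 10101.9 km
FSPL = 32.44 + 20*log10(28210.0000) + 20*log10(10101.9)
FSPL = 32.44 + 89.0081 + 80.0881
FSPL = 201.5361 dB

201.5361 dB


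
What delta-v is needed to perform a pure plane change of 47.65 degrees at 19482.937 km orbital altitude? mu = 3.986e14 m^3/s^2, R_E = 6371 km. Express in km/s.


r = 25853.9370 km = 2.5853937e+07 m
V = sqrt(mu/r) = 3926.4973 m/s
di = 47.65 deg = 0.8316494 rad
dV = 2*V*sin(di/2) = 2*3926.4973*sin(0.4158247)
dV = 3172.1739 m/s = 3.1722 km/s

3.1722 km/s


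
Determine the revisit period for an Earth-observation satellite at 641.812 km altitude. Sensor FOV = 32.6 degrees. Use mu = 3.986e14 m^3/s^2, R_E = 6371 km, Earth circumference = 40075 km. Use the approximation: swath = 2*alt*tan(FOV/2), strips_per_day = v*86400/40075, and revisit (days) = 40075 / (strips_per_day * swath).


swath = 2*641.812*tan(0.2844887) = 375.3579 km
v = sqrt(mu/r) = 7539.1529 m/s = 7.5392 km/s
strips/day = v*86400/40075 = 7.5392*86400/40075 = 16.2541
coverage/day = strips * swath = 16.2541 * 375.3579 = 6101.1029 km
revisit = 40075 / 6101.1029 = 6.5685 days

6.5685 days


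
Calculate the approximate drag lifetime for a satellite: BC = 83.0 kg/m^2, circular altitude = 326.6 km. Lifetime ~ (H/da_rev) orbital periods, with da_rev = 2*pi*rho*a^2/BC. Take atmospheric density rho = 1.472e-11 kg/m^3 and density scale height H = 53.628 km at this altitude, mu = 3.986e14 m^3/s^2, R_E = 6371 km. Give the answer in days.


a = R_E + alt = 6697.6000 km = 6.6976e+06 m
da_rev = 2*pi*rho*a^2/BC = 2*pi*1.472e-11*(6.6976e+06)^2/83.0 = 49.985956 m per revolution
N = H/da_rev = 53628.0000 m / 49.985956 m = 1072.8614 revolutions
P = 2*pi*sqrt(a^3/mu) = 5454.9407 s
lifetime = N*P = 1072.8614 * 5454.9407 = 5.852395e+06 s = 67.7361 days

67.7361 days


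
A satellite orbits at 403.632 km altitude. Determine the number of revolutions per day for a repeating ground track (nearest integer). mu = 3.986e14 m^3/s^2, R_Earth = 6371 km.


r = 6.774632e+06 m
T = 2*pi*sqrt(r^3/mu) = 5549.3202 s = 92.4887 min
revs/day = 1440 / 92.4887 = 15.5695
Rounded: 16 revolutions per day

16 revolutions per day


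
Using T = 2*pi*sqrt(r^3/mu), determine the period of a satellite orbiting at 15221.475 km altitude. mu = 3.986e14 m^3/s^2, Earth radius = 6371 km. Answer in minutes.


r = 21592.4750 km = 2.1592475e+07 m
T = 2*pi*sqrt(r^3/mu) = 2*pi*sqrt(1.0067167e+22 / 3.986e14)
T = 31576.5632 s = 526.2761 min

526.2761 minutes


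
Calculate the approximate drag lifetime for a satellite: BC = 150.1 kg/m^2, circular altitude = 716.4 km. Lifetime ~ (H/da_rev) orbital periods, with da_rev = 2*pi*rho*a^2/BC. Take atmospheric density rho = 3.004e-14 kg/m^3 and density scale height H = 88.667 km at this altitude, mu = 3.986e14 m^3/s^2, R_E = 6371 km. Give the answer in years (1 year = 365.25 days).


a = R_E + alt = 7087.4000 km = 7.0874e+06 m
da_rev = 2*pi*rho*a^2/BC = 2*pi*3.004e-14*(7.0874e+06)^2/150.1 = 0.0631644899 m per revolution
N = H/da_rev = 88667.0000 m / 0.0631644899 m = 1.4037476e+06 revolutions
P = 2*pi*sqrt(a^3/mu) = 5938.0197 s
lifetime = N*P = 1.4037476e+06 * 5938.0197 = 8.3354809e+09 s = 96475.4730 days
years = 96475.4730 / 365.25 = 264.1354 years

264.1354 years


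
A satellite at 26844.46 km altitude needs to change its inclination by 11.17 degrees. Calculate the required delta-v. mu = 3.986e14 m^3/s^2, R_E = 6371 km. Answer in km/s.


r = 33215.4600 km = 3.321546e+07 m
V = sqrt(mu/r) = 3464.1645 m/s
di = 11.17 deg = 0.1949533 rad
dV = 2*V*sin(di/2) = 2*3464.1645*sin(0.09747664)
dV = 674.2812 m/s = 0.6742812 km/s

0.6743 km/s


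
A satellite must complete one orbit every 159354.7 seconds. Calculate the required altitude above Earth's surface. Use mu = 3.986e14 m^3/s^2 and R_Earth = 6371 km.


T = 159354.7 s
r = (mu*T^2/(4*pi^2))^(1/3) = (3.986e14 * 159354.7^2 / (4*pi^2))^(1/3)
r = 6.3528574e+07 m = 63528.5735 km
alt = r - R_E = 63528.5735 - 6371 = 57157.5735 km

57157.5735 km


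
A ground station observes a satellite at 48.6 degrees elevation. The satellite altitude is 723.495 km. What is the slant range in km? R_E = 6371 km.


h = 723.495 km, el = 48.6 deg
d = -R_E*sin(el) + sqrt((R_E*sin(el))^2 + 2*R_E*h + h^2)
d = -6371.0000*sin(0.84823) + sqrt((6371.0000*0.7501111)^2 + 2*6371.0000*723.495 + 723.495^2)
d = 928.9890 km

928.9890 km


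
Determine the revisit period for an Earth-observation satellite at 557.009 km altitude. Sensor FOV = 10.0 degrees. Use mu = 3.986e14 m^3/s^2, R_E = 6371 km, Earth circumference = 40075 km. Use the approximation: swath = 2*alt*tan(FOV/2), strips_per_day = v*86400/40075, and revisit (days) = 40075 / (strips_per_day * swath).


swath = 2*557.009*tan(0.08726646) = 97.4639 km
v = sqrt(mu/r) = 7585.1544 m/s = 7.5852 km/s
strips/day = v*86400/40075 = 7.5852*86400/40075 = 16.3533
coverage/day = strips * swath = 16.3533 * 97.4639 = 1593.8543 km
revisit = 40075 / 1593.8543 = 25.1435 days

25.1435 days


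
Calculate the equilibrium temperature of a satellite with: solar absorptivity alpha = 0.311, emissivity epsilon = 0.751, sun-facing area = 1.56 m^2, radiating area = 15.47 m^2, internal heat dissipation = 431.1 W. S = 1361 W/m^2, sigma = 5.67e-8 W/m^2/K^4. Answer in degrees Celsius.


Numerator = alpha*S*A_sun + Q_int = 0.311*1361*1.56 + 431.1 = 1091.4028 W
Denominator = eps*sigma*A_rad = 0.751*5.67e-8*15.47 = 6.587389e-07 W/K^4
T^4 = 1.6568063e+09 K^4
T = 201.7520 K = -71.3980 C

-71.3980 degrees Celsius


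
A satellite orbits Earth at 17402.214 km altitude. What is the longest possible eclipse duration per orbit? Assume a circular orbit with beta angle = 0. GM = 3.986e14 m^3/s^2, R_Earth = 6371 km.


r = 23773.2140 km
T = 607.9835 min
Eclipse fraction = arcsin(R_E/r)/pi = arcsin(6371.0000/23773.2140)/pi
= arcsin(0.2679907)/pi = 0.08635964
Eclipse duration = 0.08635964 * 607.9835 = 52.5052 min

52.5052 minutes


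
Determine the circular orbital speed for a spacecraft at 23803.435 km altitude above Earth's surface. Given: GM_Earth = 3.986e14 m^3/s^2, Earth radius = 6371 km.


r = R_E + alt = 6371.0 + 23803.435 = 30174.4350 km = 3.0174435e+07 m
v = sqrt(mu/r) = sqrt(3.986e14 / 3.0174435e+07) = 3634.5368 m/s = 3.6345 km/s

3.6345 km/s


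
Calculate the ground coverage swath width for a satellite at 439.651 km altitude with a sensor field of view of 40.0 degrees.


FOV = 40.0 deg = 0.6981317 rad
swath = 2 * alt * tan(FOV/2) = 2 * 439.651 * tan(0.3490659)
swath = 2 * 439.651 * 0.3639702
swath = 320.0398 km

320.0398 km


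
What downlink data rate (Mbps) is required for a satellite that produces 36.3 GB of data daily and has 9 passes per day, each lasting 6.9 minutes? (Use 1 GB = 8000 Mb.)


total contact time = 9 * 6.9 * 60 = 3726.0000 s
data = 36.3 GB = 290400.0000 Mb
rate = 290400.0000 / 3726.0000 = 77.9388 Mbps

77.9388 Mbps


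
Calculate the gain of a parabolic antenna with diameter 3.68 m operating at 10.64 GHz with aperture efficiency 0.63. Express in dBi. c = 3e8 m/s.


lambda = c/f = 3e8 / 1.064e+10 = 0.02819549 m
G = eta*(pi*D/lambda)^2 = 0.63*(pi*3.68/0.02819549)^2
G = 105919.6845 (linear)
G = 10*log10(105919.6845) = 50.2498 dBi

50.2498 dBi


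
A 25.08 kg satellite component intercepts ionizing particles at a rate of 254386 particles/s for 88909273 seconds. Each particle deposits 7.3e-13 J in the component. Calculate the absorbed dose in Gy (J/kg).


Total energy deposited = rate * time * E_per
  = 254386 * 88909273 * 7.3e-13 = 16.5106 J
Dose = E_total / mass = 16.5106 / 25.08
Dose = 0.6583178 Gy

0.6583 Gy


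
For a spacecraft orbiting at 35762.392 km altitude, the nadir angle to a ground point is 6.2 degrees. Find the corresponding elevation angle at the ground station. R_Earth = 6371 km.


r = R_E + alt = 42133.3920 km
Law of sines in the satellite / Earth-center / ground-point triangle:
  sin(nadir)/R_E = sin(90 + el)/r  =>  cos(el) = (r/R_E)*sin(nadir)
cos(el) = (42133.3920 / 6371.0000) * sin(6.2 deg) = 0.7142331
el = arccos(0.7142331) = 44.4196 deg
(Earth-central angle = 90 - nadir - el = 39.3804 deg)

44.4196 degrees


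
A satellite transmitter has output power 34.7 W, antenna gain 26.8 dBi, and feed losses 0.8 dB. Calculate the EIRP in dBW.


Pt = 34.7 W = 15.4033 dBW
EIRP = Pt_dBW + Gt - losses = 15.4033 + 26.8 - 0.8 = 41.4033 dBW

41.4033 dBW


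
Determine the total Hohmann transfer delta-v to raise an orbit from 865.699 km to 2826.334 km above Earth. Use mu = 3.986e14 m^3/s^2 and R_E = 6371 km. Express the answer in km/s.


r1 = 7236.6990 km = 7.236699e+06 m
r2 = 9197.3340 km = 9.197334e+06 m
dv1 = sqrt(mu/r1)*(sqrt(2*r2/(r1+r2)) - 1) = 430.2409 m/s
dv2 = sqrt(mu/r2)*(1 - sqrt(2*r1/(r1+r2))) = 405.1676 m/s
total dv = |dv1| + |dv2| = 430.2409 + 405.1676 = 835.4084 m/s = 0.8354084 km/s

0.8354 km/s


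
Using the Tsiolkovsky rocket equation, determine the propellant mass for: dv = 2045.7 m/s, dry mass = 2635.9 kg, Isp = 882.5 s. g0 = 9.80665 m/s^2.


ve = Isp * g0 = 882.5 * 9.80665 = 8654.368625 m/s
mass ratio = exp(dv/ve) = exp(2045.7/8654.368625) = 1.26665267
m_prop = m_dry * (mr - 1) = 2635.9 * (1.26665267 - 1)
m_prop = 702.8698 kg

702.8698 kg


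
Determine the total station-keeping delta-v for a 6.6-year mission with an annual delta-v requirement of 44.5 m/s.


dV = rate * years = 44.5 * 6.6
dV = 293.7000 m/s

293.7000 m/s


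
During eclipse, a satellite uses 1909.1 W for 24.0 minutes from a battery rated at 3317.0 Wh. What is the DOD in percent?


E_used = P * t / 60 = 1909.1 * 24.0 / 60 = 763.6400 Wh
DOD = E_used / E_total * 100 = 763.6400 / 3317.0 * 100
DOD = 23.0220 %

23.0220 %


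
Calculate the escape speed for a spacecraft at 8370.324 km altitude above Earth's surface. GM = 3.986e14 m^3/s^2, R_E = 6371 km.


r = 6371.0 + 8370.324 = 14741.3240 km = 1.4741324e+07 m
v_esc = sqrt(2*mu/r) = sqrt(2*3.986e14 / 1.4741324e+07)
v_esc = 7353.8607 m/s = 7.3539 km/s

7.3539 km/s


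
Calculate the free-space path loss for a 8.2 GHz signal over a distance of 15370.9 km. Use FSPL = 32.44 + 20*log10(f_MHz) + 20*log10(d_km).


f = 8.2 GHz = 8200.0000 MHz
d = 15370.9 km
FSPL = 32.44 + 20*log10(8200.0000) + 20*log10(15370.9)
FSPL = 32.44 + 78.2763 + 83.7340
FSPL = 194.4503 dB

194.4503 dB


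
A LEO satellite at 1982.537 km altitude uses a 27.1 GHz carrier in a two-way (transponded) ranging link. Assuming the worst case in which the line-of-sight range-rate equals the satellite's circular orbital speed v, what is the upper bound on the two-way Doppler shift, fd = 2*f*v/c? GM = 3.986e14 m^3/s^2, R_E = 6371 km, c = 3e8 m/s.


r = 8.353537e+06 m
v = sqrt(mu/r) = 6907.6997 m/s (worst-case radial velocity)
f = 27.1 GHz = 2.71e+10 Hz
fd = 2*f*v/c = 2*2.71e+10*6907.6997/3.0e+08
fd = 1.2479911e+06 Hz

1.2480e+06 Hz


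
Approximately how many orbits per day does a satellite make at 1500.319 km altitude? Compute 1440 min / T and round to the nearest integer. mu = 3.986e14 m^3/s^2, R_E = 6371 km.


r = 7.871319e+06 m
T = 2*pi*sqrt(r^3/mu) = 6949.9630 s = 115.8327 min
revs/day = 1440 / 115.8327 = 12.4317
Rounded: 12 revolutions per day

12 revolutions per day


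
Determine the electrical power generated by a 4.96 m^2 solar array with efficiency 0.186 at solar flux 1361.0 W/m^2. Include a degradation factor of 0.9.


P = area * eta * S * degradation
P = 4.96 * 0.186 * 1361.0 * 0.9
P = 1130.0437 W

1130.0437 W


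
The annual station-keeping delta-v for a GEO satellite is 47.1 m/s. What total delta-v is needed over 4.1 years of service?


dV = rate * years = 47.1 * 4.1
dV = 193.1100 m/s

193.1100 m/s


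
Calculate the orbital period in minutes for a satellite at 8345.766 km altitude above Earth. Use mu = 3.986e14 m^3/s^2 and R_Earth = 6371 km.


r = 14716.7660 km = 1.4716766e+07 m
T = 2*pi*sqrt(r^3/mu) = 2*pi*sqrt(3.1874043e+21 / 3.986e14)
T = 17767.6421 s = 296.1274 min

296.1274 minutes


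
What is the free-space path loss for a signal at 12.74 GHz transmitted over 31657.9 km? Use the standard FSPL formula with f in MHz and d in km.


f = 12.74 GHz = 12740.0000 MHz
d = 31657.9 km
FSPL = 32.44 + 20*log10(12740.0000) + 20*log10(31657.9)
FSPL = 32.44 + 82.1034 + 90.0096
FSPL = 204.5530 dB

204.5530 dB


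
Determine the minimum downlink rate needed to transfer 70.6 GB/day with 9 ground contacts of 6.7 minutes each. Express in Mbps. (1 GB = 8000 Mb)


total contact time = 9 * 6.7 * 60 = 3618.0000 s
data = 70.6 GB = 564800.0000 Mb
rate = 564800.0000 / 3618.0000 = 156.1083 Mbps

156.1083 Mbps


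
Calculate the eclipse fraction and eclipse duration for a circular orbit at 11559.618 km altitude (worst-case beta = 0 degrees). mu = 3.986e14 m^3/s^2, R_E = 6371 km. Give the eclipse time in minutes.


r = 17930.6180 km
T = 398.2473 min
Eclipse fraction = arcsin(R_E/r)/pi = arcsin(6371.0000/17930.6180)/pi
= arcsin(0.355314)/pi = 0.1156261
Eclipse duration = 0.1156261 * 398.2473 = 46.0478 min

46.0478 minutes


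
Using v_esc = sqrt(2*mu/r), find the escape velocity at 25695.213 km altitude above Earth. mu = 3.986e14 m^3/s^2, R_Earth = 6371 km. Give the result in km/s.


r = 6371.0 + 25695.213 = 32066.2130 km = 3.2066213e+07 m
v_esc = sqrt(2*mu/r) = sqrt(2*3.986e14 / 3.2066213e+07)
v_esc = 4986.0865 m/s = 4.9861 km/s

4.9861 km/s


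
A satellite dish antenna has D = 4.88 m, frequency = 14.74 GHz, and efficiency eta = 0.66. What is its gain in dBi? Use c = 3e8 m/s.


lambda = c/f = 3e8 / 1.474e+10 = 0.02035278 m
G = eta*(pi*D/lambda)^2 = 0.66*(pi*4.88/0.02035278)^2
G = 374486.1691 (linear)
G = 10*log10(374486.1691) = 55.7344 dBi

55.7344 dBi


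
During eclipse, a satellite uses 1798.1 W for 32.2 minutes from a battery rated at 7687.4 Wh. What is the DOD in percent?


E_used = P * t / 60 = 1798.1 * 32.2 / 60 = 964.9803 Wh
DOD = E_used / E_total * 100 = 964.9803 / 7687.4 * 100
DOD = 12.5528 %

12.5528 %


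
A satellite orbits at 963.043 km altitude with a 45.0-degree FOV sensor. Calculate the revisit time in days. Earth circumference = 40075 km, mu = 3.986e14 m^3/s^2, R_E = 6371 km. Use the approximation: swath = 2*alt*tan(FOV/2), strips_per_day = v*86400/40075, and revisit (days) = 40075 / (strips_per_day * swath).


swath = 2*963.043*tan(0.3926991) = 797.8109 km
v = sqrt(mu/r) = 7372.1968 m/s = 7.3722 km/s
strips/day = v*86400/40075 = 7.3722*86400/40075 = 15.8941
coverage/day = strips * swath = 15.8941 * 797.8109 = 12680.5217 km
revisit = 40075 / 12680.5217 = 3.1604 days

3.1604 days


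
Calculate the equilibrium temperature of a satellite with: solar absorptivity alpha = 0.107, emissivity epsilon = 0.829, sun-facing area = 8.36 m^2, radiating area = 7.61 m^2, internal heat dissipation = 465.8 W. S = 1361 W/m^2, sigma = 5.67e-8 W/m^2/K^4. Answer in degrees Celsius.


Numerator = alpha*S*A_sun + Q_int = 0.107*1361*8.36 + 465.8 = 1683.2417 W
Denominator = eps*sigma*A_rad = 0.829*5.67e-8*7.61 = 3.5770272e-07 W/K^4
T^4 = 4.7057e+09 K^4
T = 261.9124 K = -11.2376 C

-11.2376 degrees Celsius


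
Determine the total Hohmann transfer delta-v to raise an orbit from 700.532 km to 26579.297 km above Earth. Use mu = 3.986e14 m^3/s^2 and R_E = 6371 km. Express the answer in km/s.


r1 = 7071.5320 km = 7.071532e+06 m
r2 = 32950.2970 km = 3.2950297e+07 m
dv1 = sqrt(mu/r1)*(sqrt(2*r2/(r1+r2)) - 1) = 2126.2460 m/s
dv2 = sqrt(mu/r2)*(1 - sqrt(2*r1/(r1+r2))) = 1410.4956 m/s
total dv = |dv1| + |dv2| = 2126.2460 + 1410.4956 = 3536.7416 m/s = 3.5367 km/s

3.5367 km/s


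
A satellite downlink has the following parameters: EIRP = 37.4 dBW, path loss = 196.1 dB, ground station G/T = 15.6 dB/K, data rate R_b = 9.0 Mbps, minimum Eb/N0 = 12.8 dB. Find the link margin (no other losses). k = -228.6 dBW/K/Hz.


C/N0 = EIRP - FSPL + G/T - k = 37.4 - 196.1 + 15.6 - (-228.6)
C/N0 = 85.5000 dB-Hz
R_b = 9.0 Mbps = 9.0e+06 bps -> 10*log10(R_b) = 69.5424 dB-Hz
Eb/N0 = C/N0 - 10*log10(R_b) = 85.5000 - 69.5424 = 15.9576 dB
Margin = Eb/N0 - Eb/N0_req = 15.9576 - 12.8 = 3.1576 dB (link closes)

3.1576 dB


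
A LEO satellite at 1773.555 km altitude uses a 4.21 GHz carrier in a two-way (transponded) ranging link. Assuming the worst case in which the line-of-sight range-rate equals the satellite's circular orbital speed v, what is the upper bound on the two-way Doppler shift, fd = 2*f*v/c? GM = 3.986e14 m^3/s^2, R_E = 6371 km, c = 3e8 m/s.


r = 8.144555e+06 m
v = sqrt(mu/r) = 6995.7610 m/s (worst-case radial velocity)
f = 4.21 GHz = 4.21e+09 Hz
fd = 2*f*v/c = 2*4.21e+09*6995.7610/3.0e+08
fd = 196347.6934 Hz

196347.6934 Hz


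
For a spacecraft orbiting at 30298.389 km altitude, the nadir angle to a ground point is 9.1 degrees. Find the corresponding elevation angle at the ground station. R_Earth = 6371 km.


r = R_E + alt = 36669.3890 km
Law of sines in the satellite / Earth-center / ground-point triangle:
  sin(nadir)/R_E = sin(90 + el)/r  =>  cos(el) = (r/R_E)*sin(nadir)
cos(el) = (36669.3890 / 6371.0000) * sin(9.1 deg) = 0.910306
el = arccos(0.910306) = 24.4523 deg
(Earth-central angle = 90 - nadir - el = 56.4477 deg)

24.4523 degrees


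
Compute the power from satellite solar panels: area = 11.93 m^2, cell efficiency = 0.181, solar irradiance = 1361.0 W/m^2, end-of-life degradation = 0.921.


P = area * eta * S * degradation
P = 11.93 * 0.181 * 1361.0 * 0.921
P = 2706.6791 W

2706.6791 W


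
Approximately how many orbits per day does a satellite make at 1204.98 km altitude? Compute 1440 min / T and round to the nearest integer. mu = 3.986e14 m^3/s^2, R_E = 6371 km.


r = 7.57598e+06 m
T = 2*pi*sqrt(r^3/mu) = 6562.5020 s = 109.3750 min
revs/day = 1440 / 109.3750 = 13.1657
Rounded: 13 revolutions per day

13 revolutions per day


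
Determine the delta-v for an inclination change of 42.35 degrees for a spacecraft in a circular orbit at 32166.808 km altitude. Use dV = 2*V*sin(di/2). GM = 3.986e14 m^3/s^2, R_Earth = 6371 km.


r = 38537.8080 km = 3.8537808e+07 m
V = sqrt(mu/r) = 3216.0674 m/s
di = 42.35 deg = 0.7391469 rad
dV = 2*V*sin(di/2) = 2*3216.0674*sin(0.3695735)
dV = 2323.4012 m/s = 2.3234 km/s

2.3234 km/s


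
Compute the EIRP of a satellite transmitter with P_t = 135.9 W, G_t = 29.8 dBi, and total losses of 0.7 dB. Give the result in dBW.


Pt = 135.9 W = 21.3322 dBW
EIRP = Pt_dBW + Gt - losses = 21.3322 + 29.8 - 0.7 = 50.4322 dBW

50.4322 dBW


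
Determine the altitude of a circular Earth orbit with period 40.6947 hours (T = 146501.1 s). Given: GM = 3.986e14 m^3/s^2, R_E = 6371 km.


T = 146501.1 s
r = (mu*T^2/(4*pi^2))^(1/3) = (3.986e14 * 146501.1^2 / (4*pi^2))^(1/3)
r = 6.0064764e+07 m = 60064.7642 km
alt = r - R_E = 60064.7642 - 6371 = 53693.7642 km

53693.7642 km


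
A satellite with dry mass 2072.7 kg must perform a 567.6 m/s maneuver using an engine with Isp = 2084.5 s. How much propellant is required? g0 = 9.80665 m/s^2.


ve = Isp * g0 = 2084.5 * 9.80665 = 20441.961925 m/s
mass ratio = exp(dv/ve) = exp(567.6/20441.961925) = 1.02815549
m_prop = m_dry * (mr - 1) = 2072.7 * (1.02815549 - 1)
m_prop = 58.3579 kg

58.3579 kg


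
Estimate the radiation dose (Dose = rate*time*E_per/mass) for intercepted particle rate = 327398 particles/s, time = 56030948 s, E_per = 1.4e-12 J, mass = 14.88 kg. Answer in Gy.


Total energy deposited = rate * time * E_per
  = 327398 * 56030948 * 1.4e-12 = 25.6822 J
Dose = E_total / mass = 25.6822 / 14.88
Dose = 1.7260 Gy

1.7260 Gy


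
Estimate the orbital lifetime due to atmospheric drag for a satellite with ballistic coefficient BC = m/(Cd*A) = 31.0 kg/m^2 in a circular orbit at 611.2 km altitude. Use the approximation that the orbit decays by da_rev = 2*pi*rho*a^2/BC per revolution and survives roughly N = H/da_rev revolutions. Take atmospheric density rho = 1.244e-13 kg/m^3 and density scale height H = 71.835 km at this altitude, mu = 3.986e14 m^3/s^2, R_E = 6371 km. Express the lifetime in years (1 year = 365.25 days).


a = R_E + alt = 6982.2000 km = 6.9822e+06 m
da_rev = 2*pi*rho*a^2/BC = 2*pi*1.244e-13*(6.9822e+06)^2/31.0 = 1.229202 m per revolution
N = H/da_rev = 71835.0000 m / 1.229202 m = 58440.3720 revolutions
P = 2*pi*sqrt(a^3/mu) = 5806.3024 s
lifetime = N*P = 58440.3720 * 5806.3024 = 3.3932247e+08 s = 3927.3434 days
years = 3927.3434 / 365.25 = 10.7525 years

10.7525 years


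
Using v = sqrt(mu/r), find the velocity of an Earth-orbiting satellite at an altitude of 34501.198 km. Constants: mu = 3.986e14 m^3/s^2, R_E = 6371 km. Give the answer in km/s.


r = R_E + alt = 6371.0 + 34501.198 = 40872.1980 km = 4.0872198e+07 m
v = sqrt(mu/r) = sqrt(3.986e14 / 4.0872198e+07) = 3122.8754 m/s = 3.1229 km/s

3.1229 km/s


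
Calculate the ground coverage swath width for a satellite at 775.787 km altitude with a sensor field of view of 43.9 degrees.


FOV = 43.9 deg = 0.7661995 rad
swath = 2 * alt * tan(FOV/2) = 2 * 775.787 * tan(0.3830998)
swath = 2 * 775.787 * 0.4030115
swath = 625.3021 km

625.3021 km


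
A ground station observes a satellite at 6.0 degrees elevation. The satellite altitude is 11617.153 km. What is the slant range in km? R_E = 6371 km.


h = 11617.153 km, el = 6.0 deg
d = -R_E*sin(el) + sqrt((R_E*sin(el))^2 + 2*R_E*h + h^2)
d = -6371.0000*sin(0.1047198) + sqrt((6371.0000*0.1045285)^2 + 2*6371.0000*11617.153 + 11617.153^2)
d = 16169.3543 km

16169.3543 km


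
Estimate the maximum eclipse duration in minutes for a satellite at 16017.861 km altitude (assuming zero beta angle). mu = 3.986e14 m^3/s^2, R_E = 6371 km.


r = 22388.8610 km
T = 555.6585 min
Eclipse fraction = arcsin(R_E/r)/pi = arcsin(6371.0000/22388.8610)/pi
= arcsin(0.2845611)/pi = 0.09184788
Eclipse duration = 0.09184788 * 555.6585 = 51.0361 min

51.0361 minutes


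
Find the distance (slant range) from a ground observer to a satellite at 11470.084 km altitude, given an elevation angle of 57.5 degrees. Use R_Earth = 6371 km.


h = 11470.084 km, el = 57.5 deg
d = -R_E*sin(el) + sqrt((R_E*sin(el))^2 + 2*R_E*h + h^2)
d = -6371.0000*sin(1.0036) + sqrt((6371.0000*0.8433914)^2 + 2*6371.0000*11470.084 + 11470.084^2)
d = 12136.3624 km

12136.3624 km


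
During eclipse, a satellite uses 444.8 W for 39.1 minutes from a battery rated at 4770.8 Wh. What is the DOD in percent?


E_used = P * t / 60 = 444.8 * 39.1 / 60 = 289.8613 Wh
DOD = E_used / E_total * 100 = 289.8613 / 4770.8 * 100
DOD = 6.0757 %

6.0757 %


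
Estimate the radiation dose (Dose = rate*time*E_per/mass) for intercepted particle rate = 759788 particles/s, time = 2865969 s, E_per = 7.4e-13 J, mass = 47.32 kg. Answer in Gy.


Total energy deposited = rate * time * E_per
  = 759788 * 2865969 * 7.4e-13 = 1.6114 J
Dose = E_total / mass = 1.6114 / 47.32
Dose = 0.03405265 Gy

0.0341 Gy


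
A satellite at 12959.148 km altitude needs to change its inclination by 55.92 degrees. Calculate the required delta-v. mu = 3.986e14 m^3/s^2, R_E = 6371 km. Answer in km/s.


r = 19330.1480 km = 1.9330148e+07 m
V = sqrt(mu/r) = 4540.9954 m/s
di = 55.92 deg = 0.9759881 rad
dV = 2*V*sin(di/2) = 2*4540.9954*sin(0.4879941)
dV = 4258.1371 m/s = 4.2581 km/s

4.2581 km/s


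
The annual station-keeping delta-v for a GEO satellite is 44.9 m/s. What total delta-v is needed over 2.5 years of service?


dV = rate * years = 44.9 * 2.5
dV = 112.2500 m/s

112.2500 m/s


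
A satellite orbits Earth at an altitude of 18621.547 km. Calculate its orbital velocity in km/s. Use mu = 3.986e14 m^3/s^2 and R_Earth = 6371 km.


r = R_E + alt = 6371.0 + 18621.547 = 24992.5470 km = 2.4992547e+07 m
v = sqrt(mu/r) = sqrt(3.986e14 / 2.4992547e+07) = 3993.5892 m/s = 3.9936 km/s

3.9936 km/s


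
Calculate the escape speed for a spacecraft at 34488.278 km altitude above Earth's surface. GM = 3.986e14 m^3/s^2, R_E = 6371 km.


r = 6371.0 + 34488.278 = 40859.2780 km = 4.0859278e+07 m
v_esc = sqrt(2*mu/r) = sqrt(2*3.986e14 / 4.0859278e+07)
v_esc = 4417.1109 m/s = 4.4171 km/s

4.4171 km/s


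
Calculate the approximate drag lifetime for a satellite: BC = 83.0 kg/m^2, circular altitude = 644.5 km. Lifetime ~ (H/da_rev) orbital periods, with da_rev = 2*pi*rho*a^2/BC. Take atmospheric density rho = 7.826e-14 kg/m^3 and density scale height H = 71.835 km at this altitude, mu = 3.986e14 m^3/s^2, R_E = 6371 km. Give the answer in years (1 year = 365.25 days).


a = R_E + alt = 7015.5000 km = 7.0155e+06 m
da_rev = 2*pi*rho*a^2/BC = 2*pi*7.826e-14*(7.0155e+06)^2/83.0 = 0.291580769 m per revolution
N = H/da_rev = 71835.0000 m / 0.291580769 m = 246363.9840 revolutions
P = 2*pi*sqrt(a^3/mu) = 5847.8896 s
lifetime = N*P = 246363.9840 * 5847.8896 = 1.4407094e+09 s = 16674.8771 days
years = 16674.8771 / 365.25 = 45.6533 years

45.6533 years


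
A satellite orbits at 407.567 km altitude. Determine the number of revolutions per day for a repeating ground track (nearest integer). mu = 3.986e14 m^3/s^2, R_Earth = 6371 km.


r = 6.778567e+06 m
T = 2*pi*sqrt(r^3/mu) = 5554.1558 s = 92.5693 min
revs/day = 1440 / 92.5693 = 15.5559
Rounded: 16 revolutions per day

16 revolutions per day


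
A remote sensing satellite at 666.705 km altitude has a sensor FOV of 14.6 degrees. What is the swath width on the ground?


FOV = 14.6 deg = 0.2548181 rad
swath = 2 * alt * tan(FOV/2) = 2 * 666.705 * tan(0.127409)
swath = 2 * 666.705 * 0.128103
swath = 170.8138 km

170.8138 km


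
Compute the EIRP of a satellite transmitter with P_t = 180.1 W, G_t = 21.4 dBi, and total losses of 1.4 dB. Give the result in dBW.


Pt = 180.1 W = 22.5551 dBW
EIRP = Pt_dBW + Gt - losses = 22.5551 + 21.4 - 1.4 = 42.5551 dBW

42.5551 dBW


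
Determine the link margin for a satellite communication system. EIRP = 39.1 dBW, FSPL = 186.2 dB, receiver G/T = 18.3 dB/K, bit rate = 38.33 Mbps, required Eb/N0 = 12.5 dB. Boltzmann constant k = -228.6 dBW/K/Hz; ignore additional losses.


C/N0 = EIRP - FSPL + G/T - k = 39.1 - 186.2 + 18.3 - (-228.6)
C/N0 = 99.8000 dB-Hz
R_b = 38.33 Mbps = 3.833e+07 bps -> 10*log10(R_b) = 75.8354 dB-Hz
Eb/N0 = C/N0 - 10*log10(R_b) = 99.8000 - 75.8354 = 23.9646 dB
Margin = Eb/N0 - Eb/N0_req = 23.9646 - 12.5 = 11.4646 dB (link closes)

11.4646 dB


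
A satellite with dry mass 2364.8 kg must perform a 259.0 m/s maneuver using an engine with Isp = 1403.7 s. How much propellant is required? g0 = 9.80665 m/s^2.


ve = Isp * g0 = 1403.7 * 9.80665 = 13765.594605 m/s
mass ratio = exp(dv/ve) = exp(259.0/13765.594605) = 1.01899314
m_prop = m_dry * (mr - 1) = 2364.8 * (1.01899314 - 1)
m_prop = 44.9150 kg

44.9150 kg


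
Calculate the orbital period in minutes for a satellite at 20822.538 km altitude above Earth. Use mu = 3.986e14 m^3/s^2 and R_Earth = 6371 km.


r = 27193.5380 km = 2.7193538e+07 m
T = 2*pi*sqrt(r^3/mu) = 2*pi*sqrt(2.0109309e+22 / 3.986e14)
T = 44628.2435 s = 743.8041 min

743.8041 minutes


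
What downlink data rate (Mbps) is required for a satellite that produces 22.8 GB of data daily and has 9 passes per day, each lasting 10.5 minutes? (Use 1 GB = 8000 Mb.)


total contact time = 9 * 10.5 * 60 = 5670.0000 s
data = 22.8 GB = 182400.0000 Mb
rate = 182400.0000 / 5670.0000 = 32.1693 Mbps

32.1693 Mbps


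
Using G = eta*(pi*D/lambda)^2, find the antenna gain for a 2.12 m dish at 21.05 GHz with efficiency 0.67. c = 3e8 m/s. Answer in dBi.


lambda = c/f = 3e8 / 2.105e+10 = 0.01425178 m
G = eta*(pi*D/lambda)^2 = 0.67*(pi*2.12/0.01425178)^2
G = 146321.4381 (linear)
G = 10*log10(146321.4381) = 51.6531 dBi

51.6531 dBi


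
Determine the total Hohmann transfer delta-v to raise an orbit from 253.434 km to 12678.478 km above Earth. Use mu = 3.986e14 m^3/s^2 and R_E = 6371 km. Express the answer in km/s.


r1 = 6624.4340 km = 6.624434e+06 m
r2 = 19049.4780 km = 1.9049478e+07 m
dv1 = sqrt(mu/r1)*(sqrt(2*r2/(r1+r2)) - 1) = 1692.4034 m/s
dv2 = sqrt(mu/r2)*(1 - sqrt(2*r1/(r1+r2))) = 1288.3039 m/s
total dv = |dv1| + |dv2| = 1692.4034 + 1288.3039 = 2980.7073 m/s = 2.9807 km/s

2.9807 km/s


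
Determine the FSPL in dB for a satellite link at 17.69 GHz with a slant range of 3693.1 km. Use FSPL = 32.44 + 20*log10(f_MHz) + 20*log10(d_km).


f = 17.69 GHz = 17690.0000 MHz
d = 3693.1 km
FSPL = 32.44 + 20*log10(17690.0000) + 20*log10(3693.1)
FSPL = 32.44 + 84.9546 + 71.3478
FSPL = 188.7424 dB

188.7424 dB


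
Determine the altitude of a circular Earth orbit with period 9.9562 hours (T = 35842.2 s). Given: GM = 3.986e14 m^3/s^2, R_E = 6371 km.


T = 35842.2 s
r = (mu*T^2/(4*pi^2))^(1/3) = (3.986e14 * 35842.2^2 / (4*pi^2))^(1/3)
r = 2.3495731e+07 m = 23495.7308 km
alt = r - R_E = 23495.7308 - 6371 = 17124.7308 km

17124.7308 km


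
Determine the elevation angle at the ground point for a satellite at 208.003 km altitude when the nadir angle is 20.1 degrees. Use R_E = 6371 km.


r = R_E + alt = 6579.0030 km
Law of sines in the satellite / Earth-center / ground-point triangle:
  sin(nadir)/R_E = sin(90 + el)/r  =>  cos(el) = (r/R_E)*sin(nadir)
cos(el) = (6579.0030 / 6371.0000) * sin(20.1 deg) = 0.3548796
el = arccos(0.3548796) = 69.2139 deg
(Earth-central angle = 90 - nadir - el = 0.6860677 deg)

69.2139 degrees


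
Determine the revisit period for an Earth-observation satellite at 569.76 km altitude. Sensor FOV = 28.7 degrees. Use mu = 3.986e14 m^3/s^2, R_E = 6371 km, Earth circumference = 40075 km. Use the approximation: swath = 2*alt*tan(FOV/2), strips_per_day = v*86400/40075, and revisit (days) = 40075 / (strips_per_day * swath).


swath = 2*569.76*tan(0.2504547) = 291.5193 km
v = sqrt(mu/r) = 7578.1838 m/s = 7.5782 km/s
strips/day = v*86400/40075 = 7.5782*86400/40075 = 16.3382
coverage/day = strips * swath = 16.3382 * 291.5193 = 4762.9126 km
revisit = 40075 / 4762.9126 = 8.4140 days

8.4140 days


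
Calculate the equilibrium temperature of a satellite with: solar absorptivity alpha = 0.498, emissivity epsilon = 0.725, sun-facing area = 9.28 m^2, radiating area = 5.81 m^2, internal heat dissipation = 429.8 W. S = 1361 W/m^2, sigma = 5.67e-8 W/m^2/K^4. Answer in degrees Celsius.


Numerator = alpha*S*A_sun + Q_int = 0.498*1361*9.28 + 429.8 = 6719.5798 W
Denominator = eps*sigma*A_rad = 0.725*5.67e-8*5.81 = 2.3883458e-07 W/K^4
T^4 = 2.8134871e+10 K^4
T = 409.5541 K = 136.4041 C

136.4041 degrees Celsius


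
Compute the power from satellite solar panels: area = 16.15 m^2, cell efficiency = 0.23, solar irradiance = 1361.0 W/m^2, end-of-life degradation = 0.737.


P = area * eta * S * degradation
P = 16.15 * 0.23 * 1361.0 * 0.737
P = 3725.8552 W

3725.8552 W


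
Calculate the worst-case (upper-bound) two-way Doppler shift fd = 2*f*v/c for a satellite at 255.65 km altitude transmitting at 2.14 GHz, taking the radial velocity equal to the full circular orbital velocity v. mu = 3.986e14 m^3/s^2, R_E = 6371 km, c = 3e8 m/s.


r = 6.62665e+06 m
v = sqrt(mu/r) = 7755.7112 m/s (worst-case radial velocity)
f = 2.14 GHz = 2.14e+09 Hz
fd = 2*f*v/c = 2*2.14e+09*7755.7112/3.0e+08
fd = 110648.1469 Hz

110648.1469 Hz


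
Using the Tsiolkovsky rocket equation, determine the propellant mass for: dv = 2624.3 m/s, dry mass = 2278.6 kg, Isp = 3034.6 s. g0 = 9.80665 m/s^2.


ve = Isp * g0 = 3034.6 * 9.80665 = 29759.260090 m/s
mass ratio = exp(dv/ve) = exp(2624.3/29759.260090) = 1.09218941
m_prop = m_dry * (mr - 1) = 2278.6 * (1.09218941 - 1)
m_prop = 210.0628 kg

210.0628 kg


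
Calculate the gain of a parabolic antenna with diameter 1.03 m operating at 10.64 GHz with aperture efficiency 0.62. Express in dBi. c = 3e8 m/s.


lambda = c/f = 3e8 / 1.064e+10 = 0.02819549 m
G = eta*(pi*D/lambda)^2 = 0.62*(pi*1.03/0.02819549)^2
G = 8165.9484 (linear)
G = 10*log10(8165.9484) = 39.1201 dBi

39.1201 dBi


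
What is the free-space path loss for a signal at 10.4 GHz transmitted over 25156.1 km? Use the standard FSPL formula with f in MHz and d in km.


f = 10.4 GHz = 10400.0000 MHz
d = 25156.1 km
FSPL = 32.44 + 20*log10(10400.0000) + 20*log10(25156.1)
FSPL = 32.44 + 80.3407 + 88.0129
FSPL = 200.7935 dB

200.7935 dB


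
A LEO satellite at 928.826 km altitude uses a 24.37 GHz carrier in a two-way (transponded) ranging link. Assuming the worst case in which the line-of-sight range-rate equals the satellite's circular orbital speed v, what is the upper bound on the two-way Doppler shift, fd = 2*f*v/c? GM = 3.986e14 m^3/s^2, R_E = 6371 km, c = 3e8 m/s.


r = 7.299826e+06 m
v = sqrt(mu/r) = 7389.4547 m/s (worst-case radial velocity)
f = 24.37 GHz = 2.437e+10 Hz
fd = 2*f*v/c = 2*2.437e+10*7389.4547/3.0e+08
fd = 1.2005401e+06 Hz

1.2005e+06 Hz


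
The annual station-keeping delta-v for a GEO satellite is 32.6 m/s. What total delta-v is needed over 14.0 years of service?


dV = rate * years = 32.6 * 14.0
dV = 456.4000 m/s

456.4000 m/s


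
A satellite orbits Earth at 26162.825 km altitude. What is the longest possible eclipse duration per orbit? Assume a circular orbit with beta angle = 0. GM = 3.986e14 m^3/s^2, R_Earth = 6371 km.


r = 32533.8250 km
T = 973.3357 min
Eclipse fraction = arcsin(R_E/r)/pi = arcsin(6371.0000/32533.8250)/pi
= arcsin(0.195827)/pi = 0.06273909
Eclipse duration = 0.06273909 * 973.3357 = 61.0662 min

61.0662 minutes


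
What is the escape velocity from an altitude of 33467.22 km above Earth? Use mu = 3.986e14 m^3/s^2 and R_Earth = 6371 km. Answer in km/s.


r = 6371.0 + 33467.22 = 39838.2200 km = 3.983822e+07 m
v_esc = sqrt(2*mu/r) = sqrt(2*3.986e14 / 3.983822e+07)
v_esc = 4473.3583 m/s = 4.4734 km/s

4.4734 km/s


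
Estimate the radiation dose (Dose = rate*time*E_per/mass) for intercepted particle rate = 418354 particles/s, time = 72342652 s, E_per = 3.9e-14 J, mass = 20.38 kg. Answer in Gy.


Total energy deposited = rate * time * E_per
  = 418354 * 72342652 * 3.9e-14 = 1.1803 J
Dose = E_total / mass = 1.1803 / 20.38
Dose = 0.05791603 Gy

0.0579 Gy


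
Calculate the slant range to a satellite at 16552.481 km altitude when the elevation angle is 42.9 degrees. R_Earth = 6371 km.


h = 16552.481 km, el = 42.9 deg
d = -R_E*sin(el) + sqrt((R_E*sin(el))^2 + 2*R_E*h + h^2)
d = -6371.0000*sin(0.7487462) + sqrt((6371.0000*0.6807209)^2 + 2*6371.0000*16552.481 + 16552.481^2)
d = 18106.4962 km

18106.4962 km


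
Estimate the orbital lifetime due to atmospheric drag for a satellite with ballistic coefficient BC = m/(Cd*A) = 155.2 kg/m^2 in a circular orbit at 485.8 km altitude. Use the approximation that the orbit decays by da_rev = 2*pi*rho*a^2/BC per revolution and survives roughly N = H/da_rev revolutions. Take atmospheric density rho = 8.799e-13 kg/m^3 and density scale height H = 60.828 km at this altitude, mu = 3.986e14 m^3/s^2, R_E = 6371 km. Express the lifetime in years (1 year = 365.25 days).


a = R_E + alt = 6856.8000 km = 6.8568e+06 m
da_rev = 2*pi*rho*a^2/BC = 2*pi*8.799e-13*(6.8568e+06)^2/155.2 = 1.674806 m per revolution
N = H/da_rev = 60828.0000 m / 1.674806 m = 36319.4367 revolutions
P = 2*pi*sqrt(a^3/mu) = 5650.5854 s
lifetime = N*P = 36319.4367 * 5650.5854 = 2.0522608e+08 s = 2375.3018 days
years = 2375.3018 / 365.25 = 6.5032 years

6.5032 years


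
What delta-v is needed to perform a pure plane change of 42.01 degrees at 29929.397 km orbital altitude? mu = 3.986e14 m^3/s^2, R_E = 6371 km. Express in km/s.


r = 36300.3970 km = 3.6300397e+07 m
V = sqrt(mu/r) = 3313.6983 m/s
di = 42.01 deg = 0.7332128 rad
dV = 2*V*sin(di/2) = 2*3313.6983*sin(0.3666064)
dV = 2375.5864 m/s = 2.3756 km/s

2.3756 km/s


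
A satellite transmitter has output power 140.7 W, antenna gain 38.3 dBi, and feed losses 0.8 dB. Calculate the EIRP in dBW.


Pt = 140.7 W = 21.4829 dBW
EIRP = Pt_dBW + Gt - losses = 21.4829 + 38.3 - 0.8 = 58.9829 dBW

58.9829 dBW
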